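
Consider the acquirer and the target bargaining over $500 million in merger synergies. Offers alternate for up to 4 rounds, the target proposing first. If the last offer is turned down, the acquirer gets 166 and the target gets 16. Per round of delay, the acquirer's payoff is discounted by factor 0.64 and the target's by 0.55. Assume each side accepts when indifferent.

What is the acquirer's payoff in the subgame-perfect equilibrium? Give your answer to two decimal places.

Round 4 (the acquirer proposes): the target gets 16 if talks fail, so the acquirer offers 16 and keeps 484.
Round 3 (the target proposes): the acquirer can get 484 next round, worth 0.64 × 484 = 309.76 now; the target offers that and keeps 190.24.
Round 2 (the acquirer proposes): the target can get 190.24 next round, worth 0.55 × 190.24 = 104.632 now, so the acquirer offers 104.632, keeping 395.368.
Round 1 (the target proposes): the acquirer can get 395.368 next round, worth 0.64 × 395.368 = 253.03552 now; the target offers that and keeps 246.96448.

253.04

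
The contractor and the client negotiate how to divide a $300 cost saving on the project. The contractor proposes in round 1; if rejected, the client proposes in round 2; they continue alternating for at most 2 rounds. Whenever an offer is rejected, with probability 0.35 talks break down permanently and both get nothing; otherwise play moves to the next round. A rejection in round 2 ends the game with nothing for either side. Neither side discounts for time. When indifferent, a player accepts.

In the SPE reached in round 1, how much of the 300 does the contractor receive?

105

Round 2 (the client proposes): the contractor will accept anything ≥ 0, so the client offers 0 and keeps 300.
Round 1 (the contractor proposes): rejecting gives the client an expected 0.65 × 300 = 195. The contractor offers 195 and keeps 300 − 195 = 105.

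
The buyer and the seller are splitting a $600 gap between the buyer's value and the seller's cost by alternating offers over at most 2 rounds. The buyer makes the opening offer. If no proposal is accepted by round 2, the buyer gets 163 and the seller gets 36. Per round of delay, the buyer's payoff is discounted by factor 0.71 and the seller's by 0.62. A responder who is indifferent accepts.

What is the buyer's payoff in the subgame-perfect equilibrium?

Solve by backward induction from round 2.
Round 2 (the seller proposes): the buyer gets 163 if talks fail, so the seller offers 163 and keeps 437.
Round 1 (the buyer proposes): the seller can get 437 next round, worth 0.62 × 437 = 270.94 now; the buyer offers that and keeps 329.06.

329.06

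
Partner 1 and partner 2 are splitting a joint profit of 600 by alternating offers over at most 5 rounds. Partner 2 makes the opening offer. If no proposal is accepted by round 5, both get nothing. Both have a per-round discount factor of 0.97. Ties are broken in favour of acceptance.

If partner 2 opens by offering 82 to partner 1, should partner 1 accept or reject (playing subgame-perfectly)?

Work out partner 1's continuation value if the offer is rejected.
Round 5 (partner 2 proposes): rejection yields 0 for partner 1; partner 2 offers 0 and keeps 600.
Round 4 (partner 1 proposes): partner 2 can get 600 next round, worth 0.97 × 600 = 582 now, so partner 1 offers 582, keeping 18.
Round 3 (partner 2 proposes): partner 1 can get 18 next round, worth 0.97 × 18 = 17.46 now; partner 2 offers that and keeps 582.54.
Round 2 (partner 1 proposes): partner 2 can get 582.54 next round, worth 0.97 × 582.54 = 565.0638 now, so partner 1 offers 565.0638, keeping 34.9362.
So by rejecting in round 1, partner 1 gets 34.9362 next round, worth 0.97 × 34.9362 = 33.888114 now.
Offer 82 ≥ 33.888114, so partner 1 accepts.

Accept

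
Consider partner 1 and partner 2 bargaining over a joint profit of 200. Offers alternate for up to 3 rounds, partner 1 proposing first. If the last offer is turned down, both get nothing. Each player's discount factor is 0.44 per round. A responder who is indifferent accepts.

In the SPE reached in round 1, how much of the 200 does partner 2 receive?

49.28

By backward induction:
Round 3 (partner 1 proposes): rejection yields 0 for partner 2; partner 1 offers 0 and keeps 200.
Round 2 (partner 2 proposes): partner 1 can get 200 next round, worth 0.44 × 200 = 88 now, so partner 2 offers 88, keeping 112.
Round 1 (partner 1 proposes): partner 2 can get 112 next round, worth 0.44 × 112 = 49.28 now; partner 1 offers that and keeps 150.72.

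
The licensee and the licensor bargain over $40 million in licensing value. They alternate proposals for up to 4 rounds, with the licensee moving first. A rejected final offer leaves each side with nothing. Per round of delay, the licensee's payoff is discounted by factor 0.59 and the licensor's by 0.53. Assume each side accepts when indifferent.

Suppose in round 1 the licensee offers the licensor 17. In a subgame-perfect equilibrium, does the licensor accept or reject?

Accept

Work out the licensor's continuation value if the offer is rejected.
Round 4 (the licensor proposes): rejection yields 0 for the licensee; the licensor offers 0 and keeps 40.
Round 3 (the licensee proposes): the licensor can get 40 next round, worth 0.53 × 40 = 21.2 now; the licensee offers that and keeps 18.8.
Round 2 (the licensor proposes): the licensee can get 18.8 next round, worth 0.59 × 18.8 = 11.092 now, so the licensor offers 11.092, keeping 28.908.
So by rejecting in round 1, the licensor gets 28.908 next round, worth 0.53 × 28.908 = 15.32124 now.
Offer 17 ≥ 15.32124, so the licensor accepts.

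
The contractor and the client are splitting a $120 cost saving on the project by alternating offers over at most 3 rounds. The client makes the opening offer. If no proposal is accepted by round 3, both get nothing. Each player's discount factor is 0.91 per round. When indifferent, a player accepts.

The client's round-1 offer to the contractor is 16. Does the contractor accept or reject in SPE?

Round 3 (the client proposes): rejection yields 0 for the contractor; the client offers 0 and keeps 120.
Round 2 (the contractor proposes): the client can get 120 next round, worth 0.91 × 120 = 109.2 now. The contractor offers 109.2 and keeps 120 − 109.2 = 10.8.
So by rejecting in round 1, the contractor gets 10.8 next round, worth 0.91 × 10.8 = 9.828 now.
Offer 16 ≥ 9.828, so the contractor accepts.

Accept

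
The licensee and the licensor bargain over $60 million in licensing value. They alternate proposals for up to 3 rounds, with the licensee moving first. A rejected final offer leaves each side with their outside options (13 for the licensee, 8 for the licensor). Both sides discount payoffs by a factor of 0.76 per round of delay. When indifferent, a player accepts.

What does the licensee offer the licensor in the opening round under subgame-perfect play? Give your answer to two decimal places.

By backward induction:
Round 3 (the licensee proposes): the licensor gets 8 if talks fail, so the licensee offers 8 and keeps 52.
Round 2 (the licensor proposes): the licensee can get 52 next round, worth 0.76 × 52 = 39.52 now; the licensor offers that and keeps 20.48.
Round 1 (the licensee proposes): the licensor can get 20.48 next round, worth 0.76 × 20.48 = 15.5648 now. The licensee offers 15.5648 and keeps 60 − 15.5648 = 44.4352.

15.56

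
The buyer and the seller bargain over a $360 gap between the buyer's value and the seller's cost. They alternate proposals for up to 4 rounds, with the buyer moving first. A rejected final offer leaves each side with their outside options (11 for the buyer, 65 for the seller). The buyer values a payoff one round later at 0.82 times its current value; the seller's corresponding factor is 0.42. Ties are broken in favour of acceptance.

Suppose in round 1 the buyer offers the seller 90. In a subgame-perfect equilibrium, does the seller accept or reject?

Accept

Round 4 (the seller proposes): the buyer gets 11 if talks fail, so the seller offers 11 and keeps 349.
Round 3 (the buyer proposes): the seller can get 349 next round, worth 0.42 × 349 = 146.58 now. The buyer offers 146.58 and keeps 360 − 146.58 = 213.42.
Round 2 (the seller proposes): the buyer can get 213.42 next round, worth 0.82 × 213.42 = 175.0044 now. The seller offers 175.0044 and keeps 360 − 175.0044 = 184.9956.
So by rejecting in round 1, the seller gets 184.9956 next round, worth 0.42 × 184.9956 = 77.698152 now.
Offer 90 ≥ 77.698152, so the seller accepts.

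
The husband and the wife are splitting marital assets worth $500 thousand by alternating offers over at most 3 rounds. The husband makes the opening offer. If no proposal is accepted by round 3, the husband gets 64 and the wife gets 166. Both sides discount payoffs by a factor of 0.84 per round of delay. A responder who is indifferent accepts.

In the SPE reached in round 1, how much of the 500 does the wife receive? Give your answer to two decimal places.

Work backward from the last round.
Round 3 (the husband proposes): the wife gets 166 if talks fail, so the husband offers 166 and keeps 334.
Round 2 (the wife proposes): the husband can get 334 next round, worth 0.84 × 334 = 280.56 now, so the wife offers 280.56, keeping 219.44.
Round 1 (the husband proposes): the wife can get 219.44 next round, worth 0.84 × 219.44 = 184.3296 now, so the husband offers 184.3296, keeping 315.6704.

184.33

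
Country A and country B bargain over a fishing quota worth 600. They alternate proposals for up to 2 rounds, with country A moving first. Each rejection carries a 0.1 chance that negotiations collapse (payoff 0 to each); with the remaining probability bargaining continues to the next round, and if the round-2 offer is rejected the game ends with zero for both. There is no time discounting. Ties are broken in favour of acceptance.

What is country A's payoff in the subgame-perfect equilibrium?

Round 2 (country B proposes): country A will accept anything ≥ 0, so country B offers 0 and keeps 600.
Round 1 (country A proposes): rejecting gives country B an expected 0.9 × 600 = 540; country A offers that and keeps 60.

60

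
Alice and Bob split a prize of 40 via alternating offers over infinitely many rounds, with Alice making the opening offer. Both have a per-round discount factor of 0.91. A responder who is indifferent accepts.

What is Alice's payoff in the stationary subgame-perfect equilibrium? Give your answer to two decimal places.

20.94

Let x be Alice's share when Alice proposes and y be Bob's share when Bob proposes.
Bob accepts iff offered ≥ 0.91·y, so x = 40 − 0.91y. Symmetrically y = 40 − 0.91x.
Substituting: x = 40 − 0.91(40 − 0.91x), giving x(1 − 0.91·0.91) = 40(1 − 0.91).
So x = 40 × 0.09 / 0.1719 ≈ 20.9424, and Bob receives 40 − x ≈ 19.0576.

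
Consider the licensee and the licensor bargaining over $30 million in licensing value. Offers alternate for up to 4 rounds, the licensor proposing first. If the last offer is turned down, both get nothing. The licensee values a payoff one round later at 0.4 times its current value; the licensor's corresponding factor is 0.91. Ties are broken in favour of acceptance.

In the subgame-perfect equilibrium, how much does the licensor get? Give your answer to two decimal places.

24.55

Round 4 (the licensee proposes): rejection yields 0 for the licensor; the licensee offers 0 and keeps 30.
Round 3 (the licensor proposes): the licensee can get 30 next round, worth 0.4 × 30 = 12 now, so the licensor offers 12, keeping 18.
Round 2 (the licensee proposes): the licensor can get 18 next round, worth 0.91 × 18 = 16.38 now. The licensee offers 16.38 and keeps 30 − 16.38 = 13.62.
Round 1 (the licensor proposes): the licensee can get 13.62 next round, worth 0.4 × 13.62 = 5.448 now; the licensor offers that and keeps 24.552.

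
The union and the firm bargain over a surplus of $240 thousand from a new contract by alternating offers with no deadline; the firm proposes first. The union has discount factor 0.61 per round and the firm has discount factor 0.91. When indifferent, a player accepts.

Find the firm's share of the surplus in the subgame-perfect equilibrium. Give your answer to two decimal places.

In a stationary SPE each proposer offers the other exactly their discounted continuation value.
If the firm keeps x when proposing and the union keeps y when proposing, then x = 240 − 0.61y and y = 240 − 0.91x.
Solving: x = 240(1 − 0.61) / (1 − 0.91·0.61) = 93.6 / 0.4449 ≈ 210.3844.
The union gets 240 − 210.3844 ≈ 29.6156.

210.38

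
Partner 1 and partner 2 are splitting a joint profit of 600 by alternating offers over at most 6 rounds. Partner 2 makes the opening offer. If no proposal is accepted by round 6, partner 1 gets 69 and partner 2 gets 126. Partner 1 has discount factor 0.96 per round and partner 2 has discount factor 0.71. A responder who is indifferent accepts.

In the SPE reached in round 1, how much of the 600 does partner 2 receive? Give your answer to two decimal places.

Round 6 (partner 1 proposes): partner 2 gets 126 if talks fail, so partner 1 offers 126 and keeps 474.
Round 5 (partner 2 proposes): partner 1 can get 474 next round, worth 0.96 × 474 = 455.04 now. Partner 2 offers 455.04 and keeps 600 − 455.04 = 144.96.
Round 4 (partner 1 proposes): partner 2 can get 144.96 next round, worth 0.71 × 144.96 = 102.9216 now. Partner 1 offers 102.9216 and keeps 600 − 102.9216 = 497.0784.
Round 3 (partner 2 proposes): partner 1 can get 497.0784 next round, worth 0.96 × 497.0784 = 477.195264 now; partner 2 offers that and keeps 122.804736.
Round 2 (partner 1 proposes): partner 2 can get 122.804736 next round, worth 0.71 × 122.804736 = 87.19136256 now, so partner 1 offers 87.19136256, keeping 512.80863744.
Round 1 (partner 2 proposes): partner 1 can get 512.80863744 next round, worth 0.96 × 512.80863744 = 492.2962919424 now, so partner 2 offers 492.2962919424, keeping 107.7037080576.

107.70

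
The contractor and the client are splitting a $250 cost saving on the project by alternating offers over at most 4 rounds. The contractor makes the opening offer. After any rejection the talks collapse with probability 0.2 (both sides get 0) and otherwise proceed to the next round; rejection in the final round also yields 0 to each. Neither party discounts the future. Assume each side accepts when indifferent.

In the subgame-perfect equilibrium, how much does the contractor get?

Round 4 (the client proposes): the contractor will accept anything ≥ 0, so the client offers 0 and keeps 250.
Round 3 (the contractor proposes): rejecting gives the client an expected 0.8 × 250 = 200. The contractor offers 200 and keeps 250 − 200 = 50.
Round 2 (the client proposes): rejecting gives the contractor an expected 0.8 × 50 = 40; the client offers that and keeps 210.
Round 1 (the contractor proposes): rejecting gives the client an expected 0.8 × 210 = 168; the contractor offers that and keeps 82.

82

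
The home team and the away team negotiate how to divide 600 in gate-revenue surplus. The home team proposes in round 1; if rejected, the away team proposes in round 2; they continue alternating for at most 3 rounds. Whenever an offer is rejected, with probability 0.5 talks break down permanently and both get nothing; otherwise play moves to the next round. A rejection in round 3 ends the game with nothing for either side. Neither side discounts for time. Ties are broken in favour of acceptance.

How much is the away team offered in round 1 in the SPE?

Round 3 (the home team proposes): the away team will accept anything ≥ 0, so the home team offers 0 and keeps 600.
Round 2 (the away team proposes): rejecting gives the home team an expected 0.5 × 600 = 300; the away team offers that and keeps 300.
Round 1 (the home team proposes): rejecting gives the away team an expected 0.5 × 300 = 150; the home team offers that and keeps 450.

150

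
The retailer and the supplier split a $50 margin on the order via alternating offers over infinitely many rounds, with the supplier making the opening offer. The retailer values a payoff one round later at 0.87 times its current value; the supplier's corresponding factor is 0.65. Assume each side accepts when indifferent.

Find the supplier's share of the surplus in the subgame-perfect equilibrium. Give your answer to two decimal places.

14.96

In a stationary SPE each proposer offers the other exactly their discounted continuation value.
If the supplier keeps x when proposing and the retailer keeps y when proposing, then x = 50 − 0.87y and y = 50 − 0.65x.
Solving: x = 50(1 − 0.87) / (1 − 0.65·0.87) = 6.5 / 0.4345 ≈ 14.9597.
The retailer gets 50 − 14.9597 ≈ 35.0403.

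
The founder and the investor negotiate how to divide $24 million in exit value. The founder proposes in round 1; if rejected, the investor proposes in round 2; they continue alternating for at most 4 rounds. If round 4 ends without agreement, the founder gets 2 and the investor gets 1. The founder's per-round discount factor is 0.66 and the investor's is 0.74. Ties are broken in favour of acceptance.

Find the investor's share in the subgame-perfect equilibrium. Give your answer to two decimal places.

13.99

Solve by backward induction from round 4.
Round 4 (the investor proposes): the founder gets 2 if talks fail, so the investor offers 2 and keeps 22.
Round 3 (the founder proposes): the investor can get 22 next round, worth 0.74 × 22 = 16.28 now; the founder offers that and keeps 7.72.
Round 2 (the investor proposes): the founder can get 7.72 next round, worth 0.66 × 7.72 = 5.0952 now; the investor offers that and keeps 18.9048.
Round 1 (the founder proposes): the investor can get 18.9048 next round, worth 0.74 × 18.9048 = 13.989552 now; the founder offers that and keeps 10.010448.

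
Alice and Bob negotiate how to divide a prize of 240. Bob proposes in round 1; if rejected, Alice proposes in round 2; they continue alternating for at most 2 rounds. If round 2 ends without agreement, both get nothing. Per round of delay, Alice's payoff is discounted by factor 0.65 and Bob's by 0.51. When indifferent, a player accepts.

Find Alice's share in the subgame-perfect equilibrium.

156

Round 2 (Alice proposes): Bob will accept anything ≥ 0, so Alice offers 0 and keeps 240.
Round 1 (Bob proposes): Alice can get 240 next round, worth 0.65 × 240 = 156 now; Bob offers that and keeps 84.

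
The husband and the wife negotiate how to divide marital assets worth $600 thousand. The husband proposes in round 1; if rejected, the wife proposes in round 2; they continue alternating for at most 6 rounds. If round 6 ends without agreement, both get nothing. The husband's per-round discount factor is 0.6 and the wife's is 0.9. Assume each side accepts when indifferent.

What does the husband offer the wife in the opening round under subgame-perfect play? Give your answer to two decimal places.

490.10

Round 6 (the wife proposes): rejection yields 0 for the husband; the wife offers 0 and keeps 600.
Round 5 (the husband proposes): the wife can get 600 next round, worth 0.9 × 600 = 540 now; the husband offers that and keeps 60.
Round 4 (the wife proposes): the husband can get 60 next round, worth 0.6 × 60 = 36 now; the wife offers that and keeps 564.
Round 3 (the husband proposes): the wife can get 564 next round, worth 0.9 × 564 = 507.6 now. The husband offers 507.6 and keeps 600 − 507.6 = 92.4.
Round 2 (the wife proposes): the husband can get 92.4 next round, worth 0.6 × 92.4 = 55.44 now, so the wife offers 55.44, keeping 544.56.
Round 1 (the husband proposes): the wife can get 544.56 next round, worth 0.9 × 544.56 = 490.104 now. The husband offers 490.104 and keeps 600 − 490.104 = 109.896.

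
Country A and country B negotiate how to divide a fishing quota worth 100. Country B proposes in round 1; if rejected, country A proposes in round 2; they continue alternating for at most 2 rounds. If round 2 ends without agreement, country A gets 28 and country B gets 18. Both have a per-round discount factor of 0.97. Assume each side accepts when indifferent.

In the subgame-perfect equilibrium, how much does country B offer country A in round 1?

79.54

Round 2 (country A proposes): country B gets 18 if talks fail, so country A offers 18 and keeps 82.
Round 1 (country B proposes): country A can get 82 next round, worth 0.97 × 82 = 79.54 now. Country B offers 79.54 and keeps 100 − 79.54 = 20.46.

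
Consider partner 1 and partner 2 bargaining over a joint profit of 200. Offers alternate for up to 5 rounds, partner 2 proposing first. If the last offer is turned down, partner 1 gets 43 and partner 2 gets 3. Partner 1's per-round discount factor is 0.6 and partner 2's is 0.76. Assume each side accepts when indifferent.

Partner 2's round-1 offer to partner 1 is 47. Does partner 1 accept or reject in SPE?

Round 5 (partner 2 proposes): partner 1 gets 43 if talks fail, so partner 2 offers 43 and keeps 157.
Round 4 (partner 1 proposes): partner 2 can get 157 next round, worth 0.76 × 157 = 119.32 now, so partner 1 offers 119.32, keeping 80.68.
Round 3 (partner 2 proposes): partner 1 can get 80.68 next round, worth 0.6 × 80.68 = 48.408 now; partner 2 offers that and keeps 151.592.
Round 2 (partner 1 proposes): partner 2 can get 151.592 next round, worth 0.76 × 151.592 = 115.20992 now; partner 1 offers that and keeps 84.79008.
So by rejecting in round 1, partner 1 gets 84.79008 next round, worth 0.6 × 84.79008 = 50.874048 now.
Offer 47 < 50.874048, so partner 1 rejects.

Reject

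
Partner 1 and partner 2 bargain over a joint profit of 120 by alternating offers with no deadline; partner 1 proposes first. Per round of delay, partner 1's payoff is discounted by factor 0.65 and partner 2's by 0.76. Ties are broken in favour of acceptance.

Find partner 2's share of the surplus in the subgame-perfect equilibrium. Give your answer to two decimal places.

When partner 1 proposes, partner 2 accepts any offer worth at least 0.76 times what partner 2 would get by proposing next round; and vice versa.
This gives x = 120 − 0.76y and y = 120 − 0.65x, where x and y are each side's share when it proposes.
Hence (1 − 0.76·0.65)x = 120(1 − 0.76), i.e. 0.506·x = 28.8.
x ≈ 56.9170; partner 2's share is 120 − x ≈ 63.0830.

63.08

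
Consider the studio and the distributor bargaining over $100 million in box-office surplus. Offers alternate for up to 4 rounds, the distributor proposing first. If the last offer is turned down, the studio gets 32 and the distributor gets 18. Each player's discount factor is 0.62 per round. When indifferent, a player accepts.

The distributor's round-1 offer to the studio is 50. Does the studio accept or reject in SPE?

Work out the studio's continuation value if the offer is rejected.
Round 4 (the studio proposes): the distributor gets 18 if talks fail, so the studio offers 18 and keeps 82.
Round 3 (the distributor proposes): the studio can get 82 next round, worth 0.62 × 82 = 50.84 now. The distributor offers 50.84 and keeps 100 − 50.84 = 49.16.
Round 2 (the studio proposes): the distributor can get 49.16 next round, worth 0.62 × 49.16 = 30.4792 now; the studio offers that and keeps 69.5208.
So by rejecting in round 1, the studio gets 69.5208 next round, worth 0.62 × 69.5208 = 43.102896 now.
Offer 50 ≥ 43.102896, so the studio accepts.

Accept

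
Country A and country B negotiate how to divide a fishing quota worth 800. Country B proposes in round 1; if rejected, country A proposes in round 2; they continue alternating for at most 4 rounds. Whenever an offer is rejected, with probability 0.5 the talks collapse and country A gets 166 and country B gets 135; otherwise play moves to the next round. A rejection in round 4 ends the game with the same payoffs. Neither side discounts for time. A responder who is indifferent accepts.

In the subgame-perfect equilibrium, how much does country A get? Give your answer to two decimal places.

353.13

By backward induction:
Round 4 (country A proposes): country B gets 135 if talks fail, so country A offers 135 and keeps 665.
Round 3 (country B proposes): rejecting gives country A an expected 0.5 × 665 + 0.5 × 166 = 415.5; country B offers that and keeps 384.5.
Round 2 (country A proposes): rejecting gives country B an expected 0.5 × 384.5 + 0.5 × 135 = 259.75, so country A offers 259.75, keeping 540.25.
Round 1 (country B proposes): rejecting gives country A an expected 0.5 × 540.25 + 0.5 × 166 = 353.125; country B offers that and keeps 446.875.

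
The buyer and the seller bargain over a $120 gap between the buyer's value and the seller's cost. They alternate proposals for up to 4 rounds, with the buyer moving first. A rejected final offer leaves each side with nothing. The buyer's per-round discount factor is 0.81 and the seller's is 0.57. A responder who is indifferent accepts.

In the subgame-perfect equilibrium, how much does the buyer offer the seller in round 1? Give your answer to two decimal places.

44.58

Round 4 (the seller proposes): rejection yields 0 for the buyer; the seller offers 0 and keeps 120.
Round 3 (the buyer proposes): the seller can get 120 next round, worth 0.57 × 120 = 68.4 now. The buyer offers 68.4 and keeps 120 − 68.4 = 51.6.
Round 2 (the seller proposes): the buyer can get 51.6 next round, worth 0.81 × 51.6 = 41.796 now. The seller offers 41.796 and keeps 120 − 41.796 = 78.204.
Round 1 (the buyer proposes): the seller can get 78.204 next round, worth 0.57 × 78.204 = 44.57628 now, so the buyer offers 44.57628, keeping 75.42372.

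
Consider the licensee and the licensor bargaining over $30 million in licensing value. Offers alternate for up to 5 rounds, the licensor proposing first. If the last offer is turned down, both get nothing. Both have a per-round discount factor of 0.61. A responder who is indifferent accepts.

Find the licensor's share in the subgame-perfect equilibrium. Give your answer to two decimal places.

Work backward from the last round.
Round 5 (the licensor proposes): rejection yields 0 for the licensee; the licensor offers 0 and keeps 30.
Round 4 (the licensee proposes): the licensor can get 30 next round, worth 0.61 × 30 = 18.3 now, so the licensee offers 18.3, keeping 11.7.
Round 3 (the licensor proposes): the licensee can get 11.7 next round, worth 0.61 × 11.7 = 7.137 now. The licensor offers 7.137 and keeps 30 − 7.137 = 22.863.
Round 2 (the licensee proposes): the licensor can get 22.863 next round, worth 0.61 × 22.863 = 13.94643 now. The licensee offers 13.94643 and keeps 30 − 13.94643 = 16.05357.
Round 1 (the licensor proposes): the licensee can get 16.05357 next round, worth 0.61 × 16.05357 = 9.7926777 now, so the licensor offers 9.7926777, keeping 20.2073223.

20.21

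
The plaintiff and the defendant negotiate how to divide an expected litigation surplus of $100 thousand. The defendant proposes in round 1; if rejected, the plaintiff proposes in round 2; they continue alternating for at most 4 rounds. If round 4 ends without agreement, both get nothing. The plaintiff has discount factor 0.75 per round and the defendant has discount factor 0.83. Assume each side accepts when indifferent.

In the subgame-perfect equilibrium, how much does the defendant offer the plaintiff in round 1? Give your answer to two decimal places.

59.44

Round 4 (the plaintiff proposes): rejection yields 0 for the defendant; the plaintiff offers 0 and keeps 100.
Round 3 (the defendant proposes): the plaintiff can get 100 next round, worth 0.75 × 100 = 75 now, so the defendant offers 75, keeping 25.
Round 2 (the plaintiff proposes): the defendant can get 25 next round, worth 0.83 × 25 = 20.75 now, so the plaintiff offers 20.75, keeping 79.25.
Round 1 (the defendant proposes): the plaintiff can get 79.25 next round, worth 0.75 × 79.25 = 59.4375 now; the defendant offers that and keeps 40.5625.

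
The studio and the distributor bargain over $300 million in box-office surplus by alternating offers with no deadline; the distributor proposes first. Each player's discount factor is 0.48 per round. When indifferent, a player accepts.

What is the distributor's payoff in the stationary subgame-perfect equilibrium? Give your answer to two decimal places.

202.70

In a stationary SPE each proposer offers the other exactly their discounted continuation value.
If the distributor keeps x when proposing and the studio keeps y when proposing, then x = 300 − 0.48y and y = 300 − 0.48x.
Solving: x = 300(1 − 0.48) / (1 − 0.48·0.48) = 156 / 0.7696 ≈ 202.7027.
The studio gets 300 − 202.7027 ≈ 97.2973.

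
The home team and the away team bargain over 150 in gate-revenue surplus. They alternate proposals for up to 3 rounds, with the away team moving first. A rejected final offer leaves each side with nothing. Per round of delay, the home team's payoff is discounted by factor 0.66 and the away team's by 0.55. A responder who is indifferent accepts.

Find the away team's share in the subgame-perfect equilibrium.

Round 3 (the away team proposes): the home team will accept anything ≥ 0, so the away team offers 0 and keeps 150.
Round 2 (the home team proposes): the away team can get 150 next round, worth 0.55 × 150 = 82.5 now, so the home team offers 82.5, keeping 67.5.
Round 1 (the away team proposes): the home team can get 67.5 next round, worth 0.66 × 67.5 = 44.55 now, so the away team offers 44.55, keeping 105.45.

105.45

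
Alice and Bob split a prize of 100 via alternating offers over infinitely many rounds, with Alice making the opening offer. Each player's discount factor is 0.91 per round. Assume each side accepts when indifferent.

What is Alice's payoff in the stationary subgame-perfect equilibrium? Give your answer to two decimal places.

In a stationary SPE each proposer offers the other exactly their discounted continuation value.
If Alice keeps x when proposing and Bob keeps y when proposing, then x = 100 − 0.91y and y = 100 − 0.91x.
Solving: x = 100(1 − 0.91) / (1 − 0.91·0.91) = 9 / 0.1719 ≈ 52.3560.
Bob gets 100 − 52.3560 ≈ 47.6440.

52.36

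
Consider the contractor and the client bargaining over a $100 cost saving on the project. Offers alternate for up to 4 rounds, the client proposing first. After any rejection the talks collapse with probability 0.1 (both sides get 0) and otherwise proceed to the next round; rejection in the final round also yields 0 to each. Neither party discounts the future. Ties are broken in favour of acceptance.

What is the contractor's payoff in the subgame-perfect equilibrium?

Round 4 (the contractor proposes): the client will accept anything ≥ 0, so the contractor offers 0 and keeps 100.
Round 3 (the client proposes): rejecting gives the contractor an expected 0.9 × 100 = 90; the client offers that and keeps 10.
Round 2 (the contractor proposes): rejecting gives the client an expected 0.9 × 10 = 9. The contractor offers 9 and keeps 100 − 9 = 91.
Round 1 (the client proposes): rejecting gives the contractor an expected 0.9 × 91 = 81.9. The client offers 81.9 and keeps 100 − 81.9 = 18.1.

81.9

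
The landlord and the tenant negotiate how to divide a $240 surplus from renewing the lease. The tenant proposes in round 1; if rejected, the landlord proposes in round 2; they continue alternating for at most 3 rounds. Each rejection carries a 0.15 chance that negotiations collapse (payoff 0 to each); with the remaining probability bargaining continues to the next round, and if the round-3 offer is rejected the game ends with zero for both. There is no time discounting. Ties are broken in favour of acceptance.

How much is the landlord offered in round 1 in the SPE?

By backward induction:
Round 3 (the tenant proposes): rejection yields 0 for the landlord; the tenant offers 0 and keeps 240.
Round 2 (the landlord proposes): rejecting gives the tenant an expected 0.85 × 240 = 204. The landlord offers 204 and keeps 240 − 204 = 36.
Round 1 (the tenant proposes): rejecting gives the landlord an expected 0.85 × 36 = 30.6, so the tenant offers 30.6, keeping 209.4.

30.6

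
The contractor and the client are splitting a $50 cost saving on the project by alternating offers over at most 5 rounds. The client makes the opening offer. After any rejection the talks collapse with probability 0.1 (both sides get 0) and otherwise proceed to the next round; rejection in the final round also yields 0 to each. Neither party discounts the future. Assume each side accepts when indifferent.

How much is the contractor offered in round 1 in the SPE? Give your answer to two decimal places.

Round 5 (the client proposes): rejection yields 0 for the contractor; the client offers 0 and keeps 50.
Round 4 (the contractor proposes): rejecting gives the client an expected 0.9 × 50 = 45, so the contractor offers 45, keeping 5.
Round 3 (the client proposes): rejecting gives the contractor an expected 0.9 × 5 = 4.5; the client offers that and keeps 45.5.
Round 2 (the contractor proposes): rejecting gives the client an expected 0.9 × 45.5 = 40.95; the contractor offers that and keeps 9.05.
Round 1 (the client proposes): rejecting gives the contractor an expected 0.9 × 9.05 = 8.145. The client offers 8.145 and keeps 50 − 8.145 = 41.855.

8.15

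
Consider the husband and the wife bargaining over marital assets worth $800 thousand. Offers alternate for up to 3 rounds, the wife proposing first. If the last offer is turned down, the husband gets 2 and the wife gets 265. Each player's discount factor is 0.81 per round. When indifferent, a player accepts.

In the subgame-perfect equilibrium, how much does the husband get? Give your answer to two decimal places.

By backward induction:
Round 3 (the wife proposes): the husband gets 2 if talks fail, so the wife offers 2 and keeps 798.
Round 2 (the husband proposes): the wife can get 798 next round, worth 0.81 × 798 = 646.38 now, so the husband offers 646.38, keeping 153.62.
Round 1 (the wife proposes): the husband can get 153.62 next round, worth 0.81 × 153.62 = 124.4322 now; the wife offers that and keeps 675.5678.

124.43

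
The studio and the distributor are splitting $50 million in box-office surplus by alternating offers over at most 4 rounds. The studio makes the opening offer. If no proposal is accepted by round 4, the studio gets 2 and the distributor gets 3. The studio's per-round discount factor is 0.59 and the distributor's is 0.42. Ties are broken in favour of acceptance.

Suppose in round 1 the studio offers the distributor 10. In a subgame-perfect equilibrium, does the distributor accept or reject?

Reject

Work out the distributor's continuation value if the offer is rejected.
Round 4 (the distributor proposes): the studio gets 2 if talks fail, so the distributor offers 2 and keeps 48.
Round 3 (the studio proposes): the distributor can get 48 next round, worth 0.42 × 48 = 20.16 now. The studio offers 20.16 and keeps 50 − 20.16 = 29.84.
Round 2 (the distributor proposes): the studio can get 29.84 next round, worth 0.59 × 29.84 = 17.6056 now; the distributor offers that and keeps 32.3944.
So by rejecting in round 1, the distributor gets 32.3944 next round, worth 0.42 × 32.3944 = 13.605648 now.
Offer 10 < 13.605648, so the distributor rejects.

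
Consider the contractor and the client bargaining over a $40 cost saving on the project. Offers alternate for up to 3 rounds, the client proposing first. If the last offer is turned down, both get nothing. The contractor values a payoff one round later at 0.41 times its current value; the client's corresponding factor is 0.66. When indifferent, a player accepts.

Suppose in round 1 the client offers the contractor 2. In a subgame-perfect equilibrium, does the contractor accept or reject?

Reject

Round 3 (the client proposes): the contractor will accept anything ≥ 0, so the client offers 0 and keeps 40.
Round 2 (the contractor proposes): the client can get 40 next round, worth 0.66 × 40 = 26.4 now; the contractor offers that and keeps 13.6.
So by rejecting in round 1, the contractor gets 13.6 next round, worth 0.41 × 13.6 = 5.576 now.
Offer 2 < 5.576, so the contractor rejects.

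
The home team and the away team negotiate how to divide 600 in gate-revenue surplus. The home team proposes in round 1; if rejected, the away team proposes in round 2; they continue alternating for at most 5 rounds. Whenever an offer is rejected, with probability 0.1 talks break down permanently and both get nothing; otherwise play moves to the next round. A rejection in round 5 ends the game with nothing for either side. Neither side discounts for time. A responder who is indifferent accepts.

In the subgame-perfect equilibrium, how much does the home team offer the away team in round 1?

97.74

Round 5 (the home team proposes): the away team will accept anything ≥ 0, so the home team offers 0 and keeps 600.
Round 4 (the away team proposes): rejecting gives the home team an expected 0.9 × 600 = 540; the away team offers that and keeps 60.
Round 3 (the home team proposes): rejecting gives the away team an expected 0.9 × 60 = 54. The home team offers 54 and keeps 600 − 54 = 546.
Round 2 (the away team proposes): rejecting gives the home team an expected 0.9 × 546 = 491.4, so the away team offers 491.4, keeping 108.6.
Round 1 (the home team proposes): rejecting gives the away team an expected 0.9 × 108.6 = 97.74; the home team offers that and keeps 502.26.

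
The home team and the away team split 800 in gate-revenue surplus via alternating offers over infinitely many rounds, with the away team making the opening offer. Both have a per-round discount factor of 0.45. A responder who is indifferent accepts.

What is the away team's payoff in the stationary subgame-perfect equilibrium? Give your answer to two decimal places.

551.72

When the away team proposes, the home team accepts any offer worth at least 0.45 times what the home team would get by proposing next round; and vice versa.
This gives x = 800 − 0.45y and y = 800 − 0.45x, where x and y are each side's share when it proposes.
Hence (1 − 0.45·0.45)x = 800(1 − 0.45), i.e. 0.7975·x = 440.
x ≈ 551.7241; the home team's share is 800 − x ≈ 248.2759.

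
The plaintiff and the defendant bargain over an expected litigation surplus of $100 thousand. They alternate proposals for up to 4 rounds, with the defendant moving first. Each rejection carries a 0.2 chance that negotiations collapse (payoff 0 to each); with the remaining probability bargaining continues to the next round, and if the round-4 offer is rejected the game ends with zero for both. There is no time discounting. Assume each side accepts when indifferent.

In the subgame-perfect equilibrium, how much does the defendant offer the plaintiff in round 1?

67.2

By backward induction:
Round 4 (the plaintiff proposes): rejection yields 0 for the defendant; the plaintiff offers 0 and keeps 100.
Round 3 (the defendant proposes): rejecting gives the plaintiff an expected 0.8 × 100 = 80, so the defendant offers 80, keeping 20.
Round 2 (the plaintiff proposes): rejecting gives the defendant an expected 0.8 × 20 = 16; the plaintiff offers that and keeps 84.
Round 1 (the defendant proposes): rejecting gives the plaintiff an expected 0.8 × 84 = 67.2. The defendant offers 67.2 and keeps 100 − 67.2 = 32.8.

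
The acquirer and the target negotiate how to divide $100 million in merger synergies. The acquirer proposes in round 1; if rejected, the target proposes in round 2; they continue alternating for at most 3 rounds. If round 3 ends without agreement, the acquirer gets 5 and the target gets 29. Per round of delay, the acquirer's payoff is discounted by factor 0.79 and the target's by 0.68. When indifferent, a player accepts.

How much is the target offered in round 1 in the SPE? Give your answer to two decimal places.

29.86

Round 3 (the acquirer proposes): the target gets 29 if talks fail, so the acquirer offers 29 and keeps 71.
Round 2 (the target proposes): the acquirer can get 71 next round, worth 0.79 × 71 = 56.09 now. The target offers 56.09 and keeps 100 − 56.09 = 43.91.
Round 1 (the acquirer proposes): the target can get 43.91 next round, worth 0.68 × 43.91 = 29.8588 now. The acquirer offers 29.8588 and keeps 100 − 29.8588 = 70.1412.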